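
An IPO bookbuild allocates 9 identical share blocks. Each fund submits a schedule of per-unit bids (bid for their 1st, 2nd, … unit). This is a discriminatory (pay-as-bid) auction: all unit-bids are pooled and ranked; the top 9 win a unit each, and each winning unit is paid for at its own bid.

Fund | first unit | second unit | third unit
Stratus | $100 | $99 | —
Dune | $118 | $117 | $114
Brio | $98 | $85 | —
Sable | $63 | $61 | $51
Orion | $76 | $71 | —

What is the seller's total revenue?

Total revenue: $878

Pooled unit-bids ranked (top 9): 118 (Dune-1), 117 (Dune-2), 114 (Dune-3), 100 (Stratus-1), 99 (Stratus-2), 98 (Brio-1), 85 (Brio-2), 76 (Orion-1), 71 (Orion-2)
Next rejected bid: $63 (not a price — pay-as-bid).
Each winning unit pays its own bid.
Revenue = 118 + 117 + 114 + 100 + 99 + 98 + 85 + 76 + 71 = $878.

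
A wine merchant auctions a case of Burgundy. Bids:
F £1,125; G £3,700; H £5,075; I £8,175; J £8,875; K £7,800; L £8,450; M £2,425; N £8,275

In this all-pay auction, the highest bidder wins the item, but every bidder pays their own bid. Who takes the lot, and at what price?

J pays £8,875

Rule: the highest bidder wins the item, but every bidder pays their own bid.
Bids ranked: 8,875 (J) > 8,450 (L) > 8,275 (N) > 8,175 (I) > 7,800 (K) > 5,075 (H) > …
J is highest and takes the item; every bidder forfeits their bid.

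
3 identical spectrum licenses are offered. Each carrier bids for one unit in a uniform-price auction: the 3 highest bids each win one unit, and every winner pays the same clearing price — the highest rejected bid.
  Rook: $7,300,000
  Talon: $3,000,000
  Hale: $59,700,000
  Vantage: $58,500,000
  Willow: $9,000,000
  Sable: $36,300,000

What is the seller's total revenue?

Sorting: 59,700,000 (Hale), 58,500,000 (Vantage), 36,300,000 (Sable), 9,000,000 (Willow), 7,300,000 (Rook), …
Winners (3 units): Hale, Vantage, Sable.
Highest unsuccessful bid: $9,000,000 → clearing price.
Total revenue = 3 × $9,000,000 = $27,000,000.

Total revenue: $27,000,000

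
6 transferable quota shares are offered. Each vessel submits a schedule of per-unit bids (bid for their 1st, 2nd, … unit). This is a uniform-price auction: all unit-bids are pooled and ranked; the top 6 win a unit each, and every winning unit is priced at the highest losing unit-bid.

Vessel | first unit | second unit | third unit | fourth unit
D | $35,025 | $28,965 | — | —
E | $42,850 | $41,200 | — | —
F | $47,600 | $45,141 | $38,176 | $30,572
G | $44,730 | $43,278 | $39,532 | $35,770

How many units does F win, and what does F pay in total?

F: 2 units, pays $79,064

Pooled unit-bids ranked (top 6): 47,600 (F-1), 45,141 (F-2), 44,730 (G-1), 43,278 (G-2), 42,850 (E-1), 41,200 (E-2)
First bid not allocated: $39,532.
F wins 2 unit(s) at $39,532 each.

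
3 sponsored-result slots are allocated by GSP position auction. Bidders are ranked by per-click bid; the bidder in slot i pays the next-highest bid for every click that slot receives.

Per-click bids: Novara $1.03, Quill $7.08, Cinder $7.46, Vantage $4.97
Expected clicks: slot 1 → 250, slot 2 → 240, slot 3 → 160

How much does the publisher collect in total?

Sorting advertisers: $7.46 (Cinder) > $7.08 (Quill) > $4.97 (Vantage) > $1.03 (Novara)
Slot 1: Cinder pays $7.08 × 250 = $1770.00
Slot 2: Quill pays $4.97 × 240 = $1192.80
Slot 3: Vantage pays $1.03 × 160 = $164.80
Total = $3127.60

Total revenue: $3127.60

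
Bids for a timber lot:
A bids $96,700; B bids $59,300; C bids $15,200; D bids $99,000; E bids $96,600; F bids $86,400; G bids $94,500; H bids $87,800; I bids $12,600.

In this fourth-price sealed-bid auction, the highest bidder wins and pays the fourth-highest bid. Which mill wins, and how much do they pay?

Rule: the highest bidder wins and pays the fourth-highest bid.
Bids ranked: 99,000 (D) > 96,700 (A) > 96,600 (E) > 94,500 (G) > 87,800 (H) > 86,400 (F) > …
D wins; payment is bid #4 in the ranking = $94,500.

D pays $94,500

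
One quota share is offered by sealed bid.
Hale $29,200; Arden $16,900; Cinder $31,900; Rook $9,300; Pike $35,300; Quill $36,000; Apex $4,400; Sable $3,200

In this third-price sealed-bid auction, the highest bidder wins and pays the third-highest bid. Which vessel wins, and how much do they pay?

Quill pays $31,900

Sorting bids: 36,000 (Quill) > 35,300 (Pike) > 31,900 (Cinder) > 29,200 (Hale) > 16,900 (Arden) > 9,300 (Rook) > …
Quill wins; payment is bid #3 in the ranking = $31,900.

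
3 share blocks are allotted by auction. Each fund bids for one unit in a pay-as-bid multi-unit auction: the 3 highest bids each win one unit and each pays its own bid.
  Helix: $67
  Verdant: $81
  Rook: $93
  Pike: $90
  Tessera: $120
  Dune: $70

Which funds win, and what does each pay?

Ordering the bids: 120 (Tessera), 93 (Rook), 90 (Pike), 81 (Verdant), 70 (Dune), …
Top 3: Tessera, Rook, Pike.
Each winner pays its own bid: Tessera $120, Rook $93, Pike $90.

Tessera $120, Rook $93, Pike $90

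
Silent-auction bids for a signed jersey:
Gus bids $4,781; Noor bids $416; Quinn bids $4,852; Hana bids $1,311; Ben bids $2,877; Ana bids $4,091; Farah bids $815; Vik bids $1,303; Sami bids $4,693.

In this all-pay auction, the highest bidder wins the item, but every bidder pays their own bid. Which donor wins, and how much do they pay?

Quinn pays $4,852

Rule: the highest bidder wins the item, but every bidder pays their own bid.
Bids in order: 4,852 (Quinn) > 4,781 (Gus) > 4,693 (Sami) > 4,091 (Ana) > 2,877 (Ben) > 1,311 (Hana) > …
Quinn wins with the top bid; all bids are sunk regardless.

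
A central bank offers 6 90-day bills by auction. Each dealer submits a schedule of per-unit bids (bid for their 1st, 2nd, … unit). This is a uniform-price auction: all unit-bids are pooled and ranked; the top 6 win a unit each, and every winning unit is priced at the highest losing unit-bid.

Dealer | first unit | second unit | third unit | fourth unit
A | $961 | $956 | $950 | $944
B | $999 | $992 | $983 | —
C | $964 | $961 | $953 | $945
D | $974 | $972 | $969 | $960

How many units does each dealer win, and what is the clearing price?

Pooled unit-bids ranked (top 6): 999 (B-1), 992 (B-2), 983 (B-3), 974 (D-1), 972 (D-2), 969 (D-3)
The (k+1)-th unit-bid is $964.
Allocation: B 3, D 3.

B 3, D 3; clearing price $964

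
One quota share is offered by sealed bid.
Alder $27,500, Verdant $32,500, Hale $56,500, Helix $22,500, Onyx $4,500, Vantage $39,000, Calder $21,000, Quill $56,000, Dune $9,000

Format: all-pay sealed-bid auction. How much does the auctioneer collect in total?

Bids in order: 56,500 (Hale) > 56,000 (Quill) > 39,000 (Vantage) > 32,500 (Verdant) > 27,500 (Alder) > 22,500 (Helix) > …
Hale wins with the top bid; all bids are sunk regardless.
Every bidder forfeits their bid regardless of winning.
Revenue = 27,500 + 32,500 + 56,500 + 22,500 + 4,500 + 39,000 + 21,000 + 56,000 + 9,000 = $268,500.

Total revenue: $268,500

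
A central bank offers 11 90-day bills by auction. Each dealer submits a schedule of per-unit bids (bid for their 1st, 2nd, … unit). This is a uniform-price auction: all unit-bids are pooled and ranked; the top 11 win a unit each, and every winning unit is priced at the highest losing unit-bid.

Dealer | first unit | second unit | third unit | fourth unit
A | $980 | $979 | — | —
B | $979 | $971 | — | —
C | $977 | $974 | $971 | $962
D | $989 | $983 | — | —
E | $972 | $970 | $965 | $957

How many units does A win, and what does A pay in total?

A: 2 units, pays $1,930

Merging the schedules and taking the best 11: 989 (D-1), 983 (D-2), 980 (A-1), 979 (A-2), 979 (B-1), 977 (C-1), 974 (C-2), 972 (E-1), 971 (B-2), 971 (C-3), 970 (E-2)
First bid not allocated: $965.
A wins 2 unit(s) at $965 each.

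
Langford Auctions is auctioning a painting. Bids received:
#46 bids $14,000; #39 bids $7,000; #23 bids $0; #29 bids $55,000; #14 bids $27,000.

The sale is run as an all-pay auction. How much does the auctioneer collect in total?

Bids ranked: 55,000 (#29) > 27,000 (#14) > 14,000 (#46) > 7,000 (#39) > 0 (#23)
#29 wins with the top bid; all bids are sunk regardless.
Every bidder forfeits their bid regardless of winning.
Revenue = 14,000 + 7,000 + 0 + 55,000 + 27,000 = $103,000.

Total revenue: $103,000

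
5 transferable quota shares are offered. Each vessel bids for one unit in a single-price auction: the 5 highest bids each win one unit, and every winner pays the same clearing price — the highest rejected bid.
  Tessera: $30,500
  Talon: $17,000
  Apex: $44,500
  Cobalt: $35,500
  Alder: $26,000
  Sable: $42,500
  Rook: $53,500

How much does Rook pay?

Ordering the bids: 53,500 (Rook), 44,500 (Apex), 42,500 (Sable), 35,500 (Cobalt), 30,500 (Tessera), 26,000 (Alder), 17,000 (Talon)
Top 5: Rook, Apex, Sable, Cobalt, Tessera.
Clearing price = highest rejected bid = $26,000.
Rook wins → pays $26,000.

Rook pays $26,000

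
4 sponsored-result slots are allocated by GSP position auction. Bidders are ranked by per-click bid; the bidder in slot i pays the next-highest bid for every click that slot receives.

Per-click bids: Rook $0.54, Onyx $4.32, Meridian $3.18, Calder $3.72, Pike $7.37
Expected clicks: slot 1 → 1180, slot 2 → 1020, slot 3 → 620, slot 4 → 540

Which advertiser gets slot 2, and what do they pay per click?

Per-click bids in order: $7.37 (Pike) > $4.32 (Onyx) > $3.72 (Calder) > $3.18 (Meridian) > $0.54 (Rook)
Slot 2 goes to the second-ranked bidder, Onyx, who pays the next bid down: $3.72/click.

Onyx; $3.72 per click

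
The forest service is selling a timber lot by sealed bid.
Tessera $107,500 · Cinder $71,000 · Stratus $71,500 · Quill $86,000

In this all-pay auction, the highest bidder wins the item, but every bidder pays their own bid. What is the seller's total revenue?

Total revenue: $336,000

Sorting bids: 107,500 (Tessera) > 86,000 (Quill) > 71,500 (Stratus) > 71,000 (Cinder)
Every bidder forfeits their bid regardless of winning.
Revenue = 107,500 + 71,000 + 71,500 + 86,000 = $336,000.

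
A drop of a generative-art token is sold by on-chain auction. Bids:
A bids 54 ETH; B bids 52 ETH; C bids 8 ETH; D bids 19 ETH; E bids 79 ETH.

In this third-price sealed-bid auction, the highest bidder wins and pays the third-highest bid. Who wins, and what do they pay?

Sorting bids: 79 (E) > 54 (A) > 52 (B) > 19 (D) > 8 (C)
E is highest; pays the third-highest bid, 52 ETH.

E pays 52 ETH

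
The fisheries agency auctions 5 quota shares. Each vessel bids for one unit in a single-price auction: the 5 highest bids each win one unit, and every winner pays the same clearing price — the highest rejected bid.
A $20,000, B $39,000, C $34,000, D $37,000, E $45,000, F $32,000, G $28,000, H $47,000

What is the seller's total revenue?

Total revenue: $160,000

Sorting: 47,000 (H), 45,000 (E), 39,000 (B), 37,000 (D), 34,000 (C), 32,000 (F), 28,000 (G), …
The 5 highest are H, E, B, D, C.
Clearing price = highest rejected bid = $32,000.
Total revenue = 5 × $32,000 = $160,000.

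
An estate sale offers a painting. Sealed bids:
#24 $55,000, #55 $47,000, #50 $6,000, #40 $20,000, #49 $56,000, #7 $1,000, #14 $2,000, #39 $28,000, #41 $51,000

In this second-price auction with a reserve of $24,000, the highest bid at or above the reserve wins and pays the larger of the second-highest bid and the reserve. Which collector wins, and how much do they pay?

#49 pays $55,000

Rule: the highest bid at or above the reserve wins and pays the larger of the second-highest bid and the reserve.
Sorting bids: 56,000 (#49) > 55,000 (#24) > 51,000 (#41) > 47,000 (#55) > 28,000 (#39) > 20,000 (#40) > …
Highest eligible bid: #49 at $56,000.
max(second-highest $55,000, reserve $24,000) = $55,000; the reserve does not bind.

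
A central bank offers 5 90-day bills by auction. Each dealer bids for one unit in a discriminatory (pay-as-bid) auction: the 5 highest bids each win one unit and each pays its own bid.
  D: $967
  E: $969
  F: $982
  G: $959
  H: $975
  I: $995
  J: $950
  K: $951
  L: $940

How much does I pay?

I pays $995

Ordering the bids: 995 (I), 982 (F), 975 (H), 969 (E), 967 (D), 959 (G), 951 (K), …
Winners (5 units): I, F, H, E, D.
I wins → own bid $995.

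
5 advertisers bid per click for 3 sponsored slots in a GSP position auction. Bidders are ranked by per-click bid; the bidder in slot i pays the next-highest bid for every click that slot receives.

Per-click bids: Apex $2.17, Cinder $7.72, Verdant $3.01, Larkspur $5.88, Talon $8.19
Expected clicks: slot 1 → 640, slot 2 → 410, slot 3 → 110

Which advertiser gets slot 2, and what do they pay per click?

Sorting advertisers: $8.19 (Talon) > $7.72 (Cinder) > $5.88 (Larkspur) > $3.01 (Verdant) > …
Slot 2 goes to the second-ranked bidder, Cinder, who pays the next bid down: $5.88/click.

Cinder; $5.88 per click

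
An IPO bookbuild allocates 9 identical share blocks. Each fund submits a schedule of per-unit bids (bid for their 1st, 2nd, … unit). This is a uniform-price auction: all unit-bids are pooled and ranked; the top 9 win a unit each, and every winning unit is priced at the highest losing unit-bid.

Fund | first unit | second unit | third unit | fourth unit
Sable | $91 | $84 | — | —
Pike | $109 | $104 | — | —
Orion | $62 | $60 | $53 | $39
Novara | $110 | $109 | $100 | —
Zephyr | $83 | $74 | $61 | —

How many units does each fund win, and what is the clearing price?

Novara 3, Pike 2, Sable 2, Zephyr 2; clearing price $62

Merging the schedules and taking the best 9: 110 (Novara-1), 109 (Pike-1), 109 (Novara-2), 104 (Pike-2), 100 (Novara-3), 91 (Sable-1), 84 (Sable-2), 83 (Zephyr-1), 74 (Zephyr-2)
First bid not allocated: $62.
Allocation: Novara 3, Pike 2, Sable 2, Zephyr 2.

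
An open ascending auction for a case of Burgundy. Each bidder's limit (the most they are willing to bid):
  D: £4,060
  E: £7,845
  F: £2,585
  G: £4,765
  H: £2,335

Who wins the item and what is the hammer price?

E wins at £4,765

Open ascending-bid auction: the price rises until one bidder remains; the winner pays the price at which the last rival dropped out.
Sorting limits: 7,845 (E) > 4,765 (G) > 4,060 (D) > 2,585 (F) > 2,335 (H)
G is the last rival to drop out, at £4,765; E remains and wins at that price.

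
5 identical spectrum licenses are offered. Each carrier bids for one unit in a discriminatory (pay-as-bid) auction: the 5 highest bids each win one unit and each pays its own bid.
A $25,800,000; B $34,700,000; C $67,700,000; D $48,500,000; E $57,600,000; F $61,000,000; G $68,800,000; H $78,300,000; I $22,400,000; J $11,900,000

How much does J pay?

Bids ranked high→low: 78,300,000 (H), 68,800,000 (G), 67,700,000 (C), 61,000,000 (F), 57,600,000 (E), 48,500,000 (D), 34,700,000 (B), …
Winners (5 units): H, G, C, F, E.
J does not win → $0.

J pays $0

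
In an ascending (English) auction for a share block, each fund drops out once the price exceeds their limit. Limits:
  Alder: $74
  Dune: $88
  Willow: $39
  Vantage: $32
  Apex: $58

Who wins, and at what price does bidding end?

Limits in order: 88 (Dune) > 74 (Alder) > 58 (Apex) > 39 (Willow) > 32 (Vantage)
Bidding ends when Alder exits at $74; Dune takes it.

Dune wins at $74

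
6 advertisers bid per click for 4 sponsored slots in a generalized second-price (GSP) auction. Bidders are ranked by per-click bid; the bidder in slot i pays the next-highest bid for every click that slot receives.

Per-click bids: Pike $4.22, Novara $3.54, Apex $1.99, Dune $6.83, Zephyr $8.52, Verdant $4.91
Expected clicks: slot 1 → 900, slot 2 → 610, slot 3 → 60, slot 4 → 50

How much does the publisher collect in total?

Per-click bids in order: $8.52 (Zephyr) > $6.83 (Dune) > $4.91 (Verdant) > $4.22 (Pike) > $3.54 (Novara) > …
Slot 1: Zephyr pays $6.83 × 900 = $6147.00
Slot 2: Dune pays $4.91 × 610 = $2995.10
Slot 3: Verdant pays $4.22 × 60 = $253.20
Slot 4: Pike pays $3.54 × 50 = $177.00
Total = $9572.30

Total revenue: $9572.30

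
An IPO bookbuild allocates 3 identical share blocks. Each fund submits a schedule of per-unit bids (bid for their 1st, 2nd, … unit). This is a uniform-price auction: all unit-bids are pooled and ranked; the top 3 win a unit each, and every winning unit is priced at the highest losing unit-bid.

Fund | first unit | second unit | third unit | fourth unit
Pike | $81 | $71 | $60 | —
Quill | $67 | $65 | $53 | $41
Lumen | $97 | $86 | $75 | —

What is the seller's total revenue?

Pooled unit-bids ranked (top 3): 97 (Lumen-1), 86 (Lumen-2), 81 (Pike-1)
Highest rejected unit-bid = $75.
Allocation: Lumen 2, Pike 1. Every unit priced at $75.
Revenue = 3 × 75 = $225.

Total revenue: $225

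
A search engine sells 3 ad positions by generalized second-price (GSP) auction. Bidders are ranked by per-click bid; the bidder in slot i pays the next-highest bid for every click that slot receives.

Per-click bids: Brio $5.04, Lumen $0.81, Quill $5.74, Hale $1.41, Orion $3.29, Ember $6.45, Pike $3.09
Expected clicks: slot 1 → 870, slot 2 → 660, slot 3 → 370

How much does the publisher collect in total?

Total revenue: $9537.50

Per-click bids in order: $6.45 (Ember) > $5.74 (Quill) > $5.04 (Brio) > $3.29 (Orion) > …
Slot 1: Ember pays $5.74 × 870 = $4993.80
Slot 2: Quill pays $5.04 × 660 = $3326.40
Slot 3: Brio pays $3.29 × 370 = $1217.30
Total = $9537.50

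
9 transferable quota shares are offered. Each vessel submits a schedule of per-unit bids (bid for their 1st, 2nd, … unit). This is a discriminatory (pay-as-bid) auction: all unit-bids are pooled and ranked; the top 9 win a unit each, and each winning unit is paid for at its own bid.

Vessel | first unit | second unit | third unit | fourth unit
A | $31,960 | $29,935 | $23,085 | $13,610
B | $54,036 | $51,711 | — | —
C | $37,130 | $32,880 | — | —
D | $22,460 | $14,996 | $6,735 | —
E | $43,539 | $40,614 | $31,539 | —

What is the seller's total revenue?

Total revenue: $353,344

Merging the schedules and taking the best 9: 54,036 (B-1), 51,711 (B-2), 43,539 (E-1), 40,614 (E-2), 37,130 (C-1), 32,880 (C-2), 31,960 (A-1), 31,539 (E-3), 29,935 (A-2)
Next rejected bid: $23,085 (not a price — pay-as-bid).
Each winning unit pays its own bid.
Revenue = 54,036 + 51,711 + 43,539 + 40,614 + 37,130 + 32,880 + 31,960 + 31,539 + 29,935 = $353,344.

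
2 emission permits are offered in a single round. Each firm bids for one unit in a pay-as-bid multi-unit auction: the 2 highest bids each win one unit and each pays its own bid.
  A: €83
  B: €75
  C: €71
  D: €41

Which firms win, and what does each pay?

Bids ranked high→low: 83 (A), 75 (B), 71 (C), 41 (D)
Winners (2 units): A, B.
Each winner pays its own bid: A €83, B €75.

A €83, B €75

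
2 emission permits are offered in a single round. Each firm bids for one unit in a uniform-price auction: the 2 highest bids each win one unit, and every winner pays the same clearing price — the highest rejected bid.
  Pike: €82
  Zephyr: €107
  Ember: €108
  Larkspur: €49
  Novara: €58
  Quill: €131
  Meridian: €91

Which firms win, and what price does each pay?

Quill, Ember; each pays €107

Sorting: 131 (Quill), 108 (Ember), 107 (Zephyr), 91 (Meridian), …
The 2 highest are Quill, Ember.
First losing bid is Zephyr's €107, which sets the uniform price.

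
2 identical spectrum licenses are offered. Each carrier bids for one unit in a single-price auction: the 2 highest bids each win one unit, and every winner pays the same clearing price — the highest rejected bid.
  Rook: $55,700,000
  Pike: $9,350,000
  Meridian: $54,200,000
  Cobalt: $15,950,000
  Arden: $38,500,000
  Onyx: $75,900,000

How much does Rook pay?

Bids ranked high→low: 75,900,000 (Onyx), 55,700,000 (Rook), 54,200,000 (Meridian), 38,500,000 (Arden), …
Winners (2 units): Onyx, Rook.
First losing bid is Meridian's $54,200,000, which sets the uniform price.
Rook wins → pays $54,200,000.

Rook pays $54,200,000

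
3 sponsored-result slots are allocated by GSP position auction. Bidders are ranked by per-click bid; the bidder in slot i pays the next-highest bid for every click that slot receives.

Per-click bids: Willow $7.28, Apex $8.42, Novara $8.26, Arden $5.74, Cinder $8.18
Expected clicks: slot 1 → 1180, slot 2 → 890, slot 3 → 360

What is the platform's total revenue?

Total revenue: $19647.80

Per-click bids in order: $8.42 (Apex) > $8.26 (Novara) > $8.18 (Cinder) > $7.28 (Willow) > …
Slot 1: Apex pays $8.26 × 1180 = $9746.80
Slot 2: Novara pays $8.18 × 890 = $7280.20
Slot 3: Cinder pays $7.28 × 360 = $2620.80
Total = $19647.80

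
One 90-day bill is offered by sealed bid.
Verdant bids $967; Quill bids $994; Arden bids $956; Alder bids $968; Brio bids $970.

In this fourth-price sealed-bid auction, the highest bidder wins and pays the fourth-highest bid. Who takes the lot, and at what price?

Rule: the highest bidder wins and pays the fourth-highest bid.
Bids ranked: 994 (Quill) > 970 (Brio) > 968 (Alder) > 967 (Verdant) > 956 (Arden)
Quill wins; payment is bid #4 in the ranking = $967.

Quill pays $967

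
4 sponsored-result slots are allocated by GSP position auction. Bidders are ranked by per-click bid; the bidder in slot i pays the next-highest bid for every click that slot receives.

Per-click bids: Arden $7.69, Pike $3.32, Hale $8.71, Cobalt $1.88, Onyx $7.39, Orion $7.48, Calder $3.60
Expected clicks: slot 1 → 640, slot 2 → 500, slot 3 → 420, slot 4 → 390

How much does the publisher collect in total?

Ranked by bid: $8.71 (Hale) > $7.69 (Arden) > $7.48 (Orion) > $7.39 (Onyx) > $3.60 (Calder) > …
Slot 1: Hale pays $7.69 × 640 = $4921.60
Slot 2: Arden pays $7.48 × 500 = $3740.00
Slot 3: Orion pays $7.39 × 420 = $3103.80
Slot 4: Onyx pays $3.60 × 390 = $1404.00
Total = $13169.40

Total revenue: $13169.40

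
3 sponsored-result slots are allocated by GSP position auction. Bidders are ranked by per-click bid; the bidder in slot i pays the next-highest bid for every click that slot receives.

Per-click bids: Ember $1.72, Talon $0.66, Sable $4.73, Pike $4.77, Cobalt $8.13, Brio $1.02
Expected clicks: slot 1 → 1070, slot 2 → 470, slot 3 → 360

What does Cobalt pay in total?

Per-click bids in order: $8.13 (Cobalt) > $4.77 (Pike) > $4.73 (Sable) > $1.72 (Ember) > …
Cobalt holds slot 1 → pays next bid $4.77 × 1070 clicks = $5103.90.

Cobalt pays $5103.90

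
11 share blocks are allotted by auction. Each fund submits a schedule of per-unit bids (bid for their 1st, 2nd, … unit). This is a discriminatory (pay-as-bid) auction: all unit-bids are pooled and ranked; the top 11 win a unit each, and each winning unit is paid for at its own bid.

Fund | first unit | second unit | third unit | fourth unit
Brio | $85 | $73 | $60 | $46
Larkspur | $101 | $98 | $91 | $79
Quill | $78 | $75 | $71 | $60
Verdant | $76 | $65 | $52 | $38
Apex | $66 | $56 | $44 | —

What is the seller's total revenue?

Merging the schedules and taking the best 11: 101 (Larkspur-1), 98 (Larkspur-2), 91 (Larkspur-3), 85 (Brio-1), 79 (Larkspur-4), 78 (Quill-1), 76 (Verdant-1), 75 (Quill-2), 73 (Brio-2), 71 (Quill-3), 66 (Apex-1)
Next rejected bid: $65 (not a price — pay-as-bid).
Each winning unit pays its own bid.
Revenue = 101 + 98 + 91 + 85 + 79 + 78 + 76 + 75 + 73 + 71 + 66 = $893.

Total revenue: $893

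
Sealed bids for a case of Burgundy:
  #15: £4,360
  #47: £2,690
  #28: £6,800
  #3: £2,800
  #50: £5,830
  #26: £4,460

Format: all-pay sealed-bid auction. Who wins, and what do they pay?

All-pay sealed-bid auction: the highest bidder wins the item, but every bidder pays their own bid.
Bids ranked: 6,800 (#28) > 5,830 (#50) > 4,460 (#26) > 4,360 (#15) > 2,800 (#3) > 2,690 (#47)
#28 is highest and takes the item; every bidder forfeits their bid.

#28 pays £6,800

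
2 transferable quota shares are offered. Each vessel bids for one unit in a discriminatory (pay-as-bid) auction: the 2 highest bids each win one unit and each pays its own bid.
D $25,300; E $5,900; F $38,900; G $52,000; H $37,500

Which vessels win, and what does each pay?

G $52,000, F $38,900

Bids ranked high→low: 52,000 (G), 38,900 (F), 37,500 (H), 25,300 (D), …
Winners (2 units): G, F.
Each winner pays its own bid: G $52,000, F $38,900.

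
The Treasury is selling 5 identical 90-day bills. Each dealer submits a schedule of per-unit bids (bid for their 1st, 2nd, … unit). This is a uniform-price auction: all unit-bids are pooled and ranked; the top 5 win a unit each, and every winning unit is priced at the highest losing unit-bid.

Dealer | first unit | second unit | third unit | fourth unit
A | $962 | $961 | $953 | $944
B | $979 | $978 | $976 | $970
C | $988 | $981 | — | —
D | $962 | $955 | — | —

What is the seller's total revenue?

Pooled unit-bids ranked (top 5): 988 (C-1), 981 (C-2), 979 (B-1), 978 (B-2), 976 (B-3)
First bid not allocated: $970.
Allocation: B 3, C 2. Every unit priced at $970.
Revenue = 5 × 970 = $4,850.

Total revenue: $4,850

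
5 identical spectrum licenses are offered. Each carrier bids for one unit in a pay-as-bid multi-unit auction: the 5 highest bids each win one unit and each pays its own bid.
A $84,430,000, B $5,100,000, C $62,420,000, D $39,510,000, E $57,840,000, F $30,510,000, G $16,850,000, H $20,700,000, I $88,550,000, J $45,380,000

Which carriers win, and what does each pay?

I $88,550,000, A $84,430,000, C $62,420,000, E $57,840,000, J $45,380,000

Sorting: 88,550,000 (I), 84,430,000 (A), 62,420,000 (C), 57,840,000 (E), 45,380,000 (J), 39,510,000 (D), 30,510,000 (F), …
Top 5: I, A, C, E, J.
Each winner pays its own bid: I $88,550,000, A $84,430,000, C $62,420,000, E $57,840,000, J $45,380,000.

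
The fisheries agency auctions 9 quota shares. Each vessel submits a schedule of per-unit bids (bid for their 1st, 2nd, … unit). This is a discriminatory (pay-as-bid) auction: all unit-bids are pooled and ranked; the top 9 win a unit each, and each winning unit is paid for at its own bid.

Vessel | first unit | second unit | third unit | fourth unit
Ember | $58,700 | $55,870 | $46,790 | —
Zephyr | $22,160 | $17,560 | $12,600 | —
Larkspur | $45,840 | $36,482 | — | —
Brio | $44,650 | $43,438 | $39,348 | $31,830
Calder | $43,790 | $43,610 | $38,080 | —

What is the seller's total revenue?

Pooled unit-bids ranked (top 9): 58,700 (Ember-1), 55,870 (Ember-2), 46,790 (Ember-3), 45,840 (Larkspur-1), 44,650 (Brio-1), 43,790 (Calder-1), 43,610 (Calder-2), 43,438 (Brio-2), 39,348 (Brio-3)
Next rejected bid: $38,080 (not a price — pay-as-bid).
Each winning unit pays its own bid.
Revenue = 58,700 + 55,870 + 46,790 + 45,840 + 44,650 + 43,790 + 43,610 + 43,438 + 39,348 = $422,036.

Total revenue: $422,036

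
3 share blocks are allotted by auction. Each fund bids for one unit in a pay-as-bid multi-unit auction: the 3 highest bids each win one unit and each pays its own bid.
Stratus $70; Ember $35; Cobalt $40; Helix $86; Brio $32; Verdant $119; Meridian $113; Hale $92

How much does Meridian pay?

Meridian pays $113

Sorting: 119 (Verdant), 113 (Meridian), 92 (Hale), 86 (Helix), 70 (Stratus), …
Top 3: Verdant, Meridian, Hale.
Meridian wins → own bid $113.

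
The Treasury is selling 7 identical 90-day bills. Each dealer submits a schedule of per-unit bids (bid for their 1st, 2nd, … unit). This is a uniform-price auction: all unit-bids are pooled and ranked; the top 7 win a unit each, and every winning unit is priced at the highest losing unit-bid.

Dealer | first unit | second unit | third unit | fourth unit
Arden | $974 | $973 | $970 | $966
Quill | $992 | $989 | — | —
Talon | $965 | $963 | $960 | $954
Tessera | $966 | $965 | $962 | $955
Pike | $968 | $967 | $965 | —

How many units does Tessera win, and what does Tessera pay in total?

Tessera: 0 units, pays $0

Merging the schedules and taking the best 7: 992 (Quill-1), 989 (Quill-2), 974 (Arden-1), 973 (Arden-2), 970 (Arden-3), 968 (Pike-1), 967 (Pike-2)
The (k+1)-th unit-bid is $966.
Tessera wins 0 unit(s) at $966 each.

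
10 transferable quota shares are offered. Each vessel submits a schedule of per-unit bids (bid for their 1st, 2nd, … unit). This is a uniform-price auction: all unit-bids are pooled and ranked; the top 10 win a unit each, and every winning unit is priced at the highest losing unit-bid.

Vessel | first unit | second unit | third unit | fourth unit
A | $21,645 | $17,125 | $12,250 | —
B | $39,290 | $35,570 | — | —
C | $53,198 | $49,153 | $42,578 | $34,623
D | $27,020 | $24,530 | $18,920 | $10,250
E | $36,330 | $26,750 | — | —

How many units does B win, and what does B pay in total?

B: 2 units, pays $43,290

Merging the schedules and taking the best 10: 53,198 (C-1), 49,153 (C-2), 42,578 (C-3), 39,290 (B-1), 36,330 (E-1), 35,570 (B-2), 34,623 (C-4), 27,020 (D-1), 26,750 (E-2), 24,530 (D-2)
Highest rejected unit-bid = $21,645.
B wins 2 unit(s) at $21,645 each.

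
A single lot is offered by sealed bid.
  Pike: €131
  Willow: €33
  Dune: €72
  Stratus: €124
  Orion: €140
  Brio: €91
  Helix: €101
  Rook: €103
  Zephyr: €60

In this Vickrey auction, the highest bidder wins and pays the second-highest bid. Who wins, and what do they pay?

Sorting bids: 140 (Orion) > 131 (Pike) > 124 (Stratus) > 103 (Rook) > 101 (Helix) > 91 (Brio) > …
Second-price: Orion pays Pike's bid of €131.

Orion pays €131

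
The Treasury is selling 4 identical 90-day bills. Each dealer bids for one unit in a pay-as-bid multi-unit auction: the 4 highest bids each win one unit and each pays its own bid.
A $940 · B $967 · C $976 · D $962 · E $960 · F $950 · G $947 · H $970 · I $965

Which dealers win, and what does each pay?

C $976, H $970, B $967, I $965

Sorting: 976 (C), 970 (H), 967 (B), 965 (I), 962 (D), 960 (E), …
Winners (4 units): C, H, B, I.
Each winner pays its own bid: C $976, H $970, B $967, I $965.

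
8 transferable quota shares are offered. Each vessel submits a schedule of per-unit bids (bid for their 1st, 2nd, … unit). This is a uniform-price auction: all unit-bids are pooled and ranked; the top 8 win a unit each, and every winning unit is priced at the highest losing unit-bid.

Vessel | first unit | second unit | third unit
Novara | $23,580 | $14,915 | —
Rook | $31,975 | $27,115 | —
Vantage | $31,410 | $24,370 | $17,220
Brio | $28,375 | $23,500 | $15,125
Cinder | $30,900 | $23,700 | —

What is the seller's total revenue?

Merging the schedules and taking the best 8: 31,975 (Rook-1), 31,410 (Vantage-1), 30,900 (Cinder-1), 28,375 (Brio-1), 27,115 (Rook-2), 24,370 (Vantage-2), 23,700 (Cinder-2), 23,580 (Novara-1)
Highest rejected unit-bid = $23,500.
Allocation: Brio 1, Cinder 2, Novara 1, Rook 2, Vantage 2. Every unit priced at $23,500.
Revenue = 8 × 23,500 = $188,000.

Total revenue: $188,000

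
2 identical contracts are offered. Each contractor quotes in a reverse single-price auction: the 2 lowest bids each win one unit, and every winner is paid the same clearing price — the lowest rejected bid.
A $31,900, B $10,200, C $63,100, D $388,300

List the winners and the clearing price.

Ordering the bids: 10,200 (B), 31,900 (A), 63,100 (C), 388,300 (D)
The 2 lowest are B, A.
Clearing price = lowest rejected bid = $63,100.

B, A; each is paid $63,100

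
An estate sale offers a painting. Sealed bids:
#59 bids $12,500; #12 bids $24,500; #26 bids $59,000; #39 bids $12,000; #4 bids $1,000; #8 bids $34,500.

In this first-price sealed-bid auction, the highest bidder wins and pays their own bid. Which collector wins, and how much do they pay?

Bids ranked: 59,000 (#26) > 34,500 (#8) > 24,500 (#12) > 12,500 (#59) > 12,000 (#39) > 1,000 (#4)
#26 is highest → pays own bid, $59,000.

#26 pays $59,000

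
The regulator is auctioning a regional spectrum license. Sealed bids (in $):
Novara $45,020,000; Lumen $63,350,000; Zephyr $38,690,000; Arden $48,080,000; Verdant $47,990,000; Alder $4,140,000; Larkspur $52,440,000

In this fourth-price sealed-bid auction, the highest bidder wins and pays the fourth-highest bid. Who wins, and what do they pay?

Fourth-price sealed-bid auction: the highest bidder wins and pays the fourth-highest bid.
Sorting bids: 63,350,000 (Lumen) > 52,440,000 (Larkspur) > 48,080,000 (Arden) > 47,990,000 (Verdant) > 45,020,000 (Novara) > 38,690,000 (Zephyr) > …
Lumen wins; payment is bid #4 in the ranking = $47,990,000.

Lumen pays $47,990,000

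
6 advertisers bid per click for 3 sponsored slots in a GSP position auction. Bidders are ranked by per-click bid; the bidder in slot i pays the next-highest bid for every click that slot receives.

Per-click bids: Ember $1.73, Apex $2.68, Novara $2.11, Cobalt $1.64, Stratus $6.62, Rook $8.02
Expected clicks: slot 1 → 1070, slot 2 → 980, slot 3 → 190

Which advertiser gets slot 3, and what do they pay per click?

Apex; $2.11 per click

Per-click bids in order: $8.02 (Rook) > $6.62 (Stratus) > $2.68 (Apex) > $2.11 (Novara) > …
Slot 3 goes to the third-ranked bidder, Apex, who pays the next bid down: $2.11/click.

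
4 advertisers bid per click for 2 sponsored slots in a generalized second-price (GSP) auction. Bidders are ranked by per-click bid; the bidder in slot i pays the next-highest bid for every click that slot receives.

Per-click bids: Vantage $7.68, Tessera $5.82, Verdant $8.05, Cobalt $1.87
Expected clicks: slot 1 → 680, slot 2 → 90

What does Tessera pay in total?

Tessera pays $0.00

Sorting advertisers: $8.05 (Verdant) > $7.68 (Vantage) > $5.82 (Tessera) > …
Tessera ranks below slot 2 → no slot, pays nothing.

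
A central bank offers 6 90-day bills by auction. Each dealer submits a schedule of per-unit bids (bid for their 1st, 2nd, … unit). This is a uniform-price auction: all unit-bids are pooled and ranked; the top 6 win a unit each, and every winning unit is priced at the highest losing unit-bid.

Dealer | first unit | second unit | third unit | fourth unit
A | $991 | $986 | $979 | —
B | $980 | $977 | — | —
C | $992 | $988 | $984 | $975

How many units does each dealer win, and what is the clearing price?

Merging the schedules and taking the best 6: 992 (C-1), 991 (A-1), 988 (C-2), 986 (A-2), 984 (C-3), 980 (B-1)
Highest rejected unit-bid = $979.
Allocation: A 2, B 1, C 3.

A 2, B 1, C 3; clearing price $979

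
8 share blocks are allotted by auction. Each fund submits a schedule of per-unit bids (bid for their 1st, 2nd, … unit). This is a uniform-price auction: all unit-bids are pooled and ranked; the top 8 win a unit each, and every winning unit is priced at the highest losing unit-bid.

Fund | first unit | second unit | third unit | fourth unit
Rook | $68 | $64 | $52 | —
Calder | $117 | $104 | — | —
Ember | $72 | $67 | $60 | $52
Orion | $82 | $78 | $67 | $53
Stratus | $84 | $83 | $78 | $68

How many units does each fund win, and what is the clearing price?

Calder 2, Ember 1, Orion 2, Stratus 3; clearing price $68

All unit-bids, highest first — top 8: 117 (Calder-1), 104 (Calder-2), 84 (Stratus-1), 83 (Stratus-2), 82 (Orion-1), 78 (Orion-2), 78 (Stratus-3), 72 (Ember-1)
Highest rejected unit-bid = $68.
Allocation: Calder 2, Ember 1, Orion 2, Stratus 3.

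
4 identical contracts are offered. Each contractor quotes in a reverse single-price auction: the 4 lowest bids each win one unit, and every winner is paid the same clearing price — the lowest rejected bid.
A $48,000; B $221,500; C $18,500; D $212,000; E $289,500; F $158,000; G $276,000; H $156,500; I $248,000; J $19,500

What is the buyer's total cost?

Sorting: 18,500 (C), 19,500 (J), 48,000 (A), 156,500 (H), 158,000 (F), 212,000 (D), …
The 4 lowest are C, J, A, H.
Clearing price = lowest rejected bid = $158,000.
Total cost = 4 × $158,000 = $632,000.

Total cost: $632,000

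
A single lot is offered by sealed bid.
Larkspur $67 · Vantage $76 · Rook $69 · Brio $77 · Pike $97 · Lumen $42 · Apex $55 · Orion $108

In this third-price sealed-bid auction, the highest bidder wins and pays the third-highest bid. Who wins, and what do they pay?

Orion pays $77

Sorting bids: 108 (Orion) > 97 (Pike) > 77 (Brio) > 76 (Vantage) > 69 (Rook) > 67 (Larkspur) > …
Orion wins; payment is bid #3 in the ranking = $77.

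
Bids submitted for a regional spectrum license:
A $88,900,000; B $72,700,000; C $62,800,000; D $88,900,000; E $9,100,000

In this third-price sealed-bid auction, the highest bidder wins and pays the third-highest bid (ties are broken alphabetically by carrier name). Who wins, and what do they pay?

A pays $72,700,000

Bids in order: 88,900,000 (A) > 88,900,000 (D) > 72,700,000 (B) > 62,800,000 (C) > 9,100,000 (E)
A and D tie at $88,900,000; tie-break gives it to A.
A is highest; pays the third-highest bid, $72,700,000.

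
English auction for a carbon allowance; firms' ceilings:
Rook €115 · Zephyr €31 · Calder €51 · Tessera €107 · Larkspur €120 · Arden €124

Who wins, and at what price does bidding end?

Rule: the price rises until one bidder remains; the winner pays the price at which the last rival dropped out.
Limits in order: 124 (Arden) > 120 (Larkspur) > 115 (Rook) > 107 (Tessera) > 51 (Calder) > 31 (Zephyr)
Once the price passes €120, only Arden is left; the hammer falls at Larkspur's limit of €120.

Arden wins at €120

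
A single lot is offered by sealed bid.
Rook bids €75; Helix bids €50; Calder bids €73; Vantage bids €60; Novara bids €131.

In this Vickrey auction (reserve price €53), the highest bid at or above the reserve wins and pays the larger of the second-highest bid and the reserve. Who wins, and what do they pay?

Novara pays €75

Sorting bids: 131 (Novara) > 75 (Rook) > 73 (Calder) > 60 (Vantage) > 50 (Helix)
Highest eligible bid: Novara at €131.
max(second-highest €75, reserve €53) = €75; the reserve does not bind.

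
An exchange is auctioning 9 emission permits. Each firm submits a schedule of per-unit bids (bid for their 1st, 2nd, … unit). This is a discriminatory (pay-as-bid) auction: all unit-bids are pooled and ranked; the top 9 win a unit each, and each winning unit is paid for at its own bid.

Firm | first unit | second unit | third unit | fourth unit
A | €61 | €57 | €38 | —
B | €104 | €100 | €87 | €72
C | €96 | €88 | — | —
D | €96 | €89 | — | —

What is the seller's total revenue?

Total revenue: €793

Pooled unit-bids ranked (top 9): 104 (B-1), 100 (B-2), 96 (C-1), 96 (D-1), 89 (D-2), 88 (C-2), 87 (B-3), 72 (B-4), 61 (A-1)
Next rejected bid: €57 (not a price — pay-as-bid).
Each winning unit pays its own bid.
Revenue = 104 + 100 + 96 + 96 + 89 + 88 + 87 + 72 + 61 = €793.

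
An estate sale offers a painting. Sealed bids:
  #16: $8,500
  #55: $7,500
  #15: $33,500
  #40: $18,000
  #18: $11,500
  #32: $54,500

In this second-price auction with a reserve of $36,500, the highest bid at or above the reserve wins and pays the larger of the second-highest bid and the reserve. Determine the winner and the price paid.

Second-price auction with a reserve of $36,500: the highest bid at or above the reserve wins and pays the larger of the second-highest bid and the reserve.
Sorting bids: 54,500 (#32) > 33,500 (#15) > 18,000 (#40) > 11,500 (#18) > 8,500 (#16) > 7,500 (#55)
#32 has the top bid at or above the reserve ($54,500).
Second-highest bid $33,500 is below the reserve $36,500, so the reserve binds → payment $36,500.

#32 pays $36,500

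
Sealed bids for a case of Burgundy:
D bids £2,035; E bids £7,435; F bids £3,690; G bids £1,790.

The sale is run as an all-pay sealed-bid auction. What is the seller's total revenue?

Rule: the highest bidder wins the item, but every bidder pays their own bid.
Sorting bids: 7,435 (E) > 3,690 (F) > 2,035 (D) > 1,790 (G)
E wins with the top bid; all bids are sunk regardless.
Every bidder forfeits their bid regardless of winning.
Revenue = 2,035 + 7,435 + 3,690 + 1,790 = £14,950.

Total revenue: £14,950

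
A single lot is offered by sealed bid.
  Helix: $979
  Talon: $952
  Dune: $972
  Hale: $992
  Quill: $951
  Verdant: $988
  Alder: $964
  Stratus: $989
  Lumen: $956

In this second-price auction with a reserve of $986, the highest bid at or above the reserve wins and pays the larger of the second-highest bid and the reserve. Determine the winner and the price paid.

Bids in order: 992 (Hale) > 989 (Stratus) > 988 (Verdant) > 979 (Helix) > 972 (Dune) > 964 (Alder) > …
Highest eligible bid: Hale at $992.
max(second-highest $989, reserve $986) = $989; the reserve does not bind.

Hale pays $989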